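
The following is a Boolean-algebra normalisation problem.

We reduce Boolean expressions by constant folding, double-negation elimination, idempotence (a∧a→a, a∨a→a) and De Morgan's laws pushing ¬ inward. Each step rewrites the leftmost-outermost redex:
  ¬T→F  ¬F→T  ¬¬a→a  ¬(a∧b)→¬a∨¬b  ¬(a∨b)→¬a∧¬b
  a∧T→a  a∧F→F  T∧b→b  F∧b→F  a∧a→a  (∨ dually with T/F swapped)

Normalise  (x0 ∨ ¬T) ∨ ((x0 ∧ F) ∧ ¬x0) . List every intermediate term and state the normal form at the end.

  start: (x0 ∨ ¬T) ∨ ((x0 ∧ F) ∧ ¬x0)
  step 1: (x0 ∨ F) ∨ ((x0 ∧ F) ∧ ¬x0)
  step 2: x0 ∨ ((x0 ∧ F) ∧ ¬x0)
  step 3: x0 ∨ (F ∧ ¬x0)
  step 4: x0 ∨ F
  step 5: x0

Answer: normal form = x0  (in 5 steps)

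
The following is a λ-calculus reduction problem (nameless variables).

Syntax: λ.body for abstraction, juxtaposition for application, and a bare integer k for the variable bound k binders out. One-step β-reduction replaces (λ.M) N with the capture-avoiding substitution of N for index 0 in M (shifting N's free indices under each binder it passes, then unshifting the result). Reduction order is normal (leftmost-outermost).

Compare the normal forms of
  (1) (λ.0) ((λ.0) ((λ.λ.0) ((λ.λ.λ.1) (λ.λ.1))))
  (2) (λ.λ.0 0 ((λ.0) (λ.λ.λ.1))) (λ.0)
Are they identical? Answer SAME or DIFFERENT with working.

Term A:
  start: (λ.0) ((λ.0) ((λ.λ.0) ((λ.λ.λ.1) (λ.λ.1))))
  →1  (λ.0) ((λ.λ.0) ((λ.λ.λ.1) (λ.λ.1)))
  →2  (λ.λ.0) ((λ.λ.λ.1) (λ.λ.1))
  →3  λ.0

Term B:
  start: (λ.λ.0 0 ((λ.0) (λ.λ.λ.1))) (λ.0)
  →1  λ.0 0 ((λ.0) (λ.λ.λ.1))
  →2  λ.0 0 (λ.λ.λ.1)

Answer: DIFFERENT — A ⇓ λ.0, B ⇓ λ.0 0 (λ.λ.λ.1)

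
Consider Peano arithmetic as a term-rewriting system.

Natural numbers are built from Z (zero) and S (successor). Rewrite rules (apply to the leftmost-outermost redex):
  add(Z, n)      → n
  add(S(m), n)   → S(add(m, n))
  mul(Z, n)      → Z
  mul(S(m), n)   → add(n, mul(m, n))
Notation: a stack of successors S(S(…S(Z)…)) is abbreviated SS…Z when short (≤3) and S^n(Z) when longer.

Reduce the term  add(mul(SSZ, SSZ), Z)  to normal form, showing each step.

  start: add(mul(SSZ, SSZ), Z)
  [1] add(add(SSZ, mul(SZ, SSZ)), Z)
  [2] add(S(add(SZ, mul(SZ, SSZ))), Z)
  [3] S(add(add(SZ, mul(SZ, SSZ)), Z))
  [4] S(add(S(add(Z, mul(SZ, SSZ))), Z))
  [5] S(S(add(add(Z, mul(SZ, SSZ)), Z)))
  [6] S(S(add(mul(SZ, SSZ), Z)))
  [7] S(S(add(add(SSZ, mul(Z, SSZ)), Z)))
  [8] S(S(add(S(add(SZ, mul(Z, SSZ))), Z)))
  [9] S(S(S(add(add(SZ, mul(Z, SSZ)), Z))))
  [10] S(S(S(add(S(add(Z, mul(Z, SSZ))), Z))))
  [11] S(S(S(S(add(add(Z, mul(Z, SSZ)), Z)))))
  [12] S(S(S(S(add(mul(Z, SSZ), Z)))))
  [13] S(S(S(S(add(Z, Z)))))
  [14] S^4(Z)

Answer: normal form = S^4(Z)  (in 14 steps)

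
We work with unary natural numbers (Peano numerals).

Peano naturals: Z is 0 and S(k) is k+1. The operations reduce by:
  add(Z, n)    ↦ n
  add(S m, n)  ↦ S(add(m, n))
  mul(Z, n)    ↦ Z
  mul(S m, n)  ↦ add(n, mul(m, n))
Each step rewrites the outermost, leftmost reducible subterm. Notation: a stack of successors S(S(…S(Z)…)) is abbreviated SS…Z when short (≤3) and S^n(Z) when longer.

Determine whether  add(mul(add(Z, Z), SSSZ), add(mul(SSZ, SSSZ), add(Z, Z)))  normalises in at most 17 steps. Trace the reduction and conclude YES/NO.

Answer: NO — after 17 steps the term is S(S(S(S(S(add(S(add(Z, mul(Z, SSSZ))), add(Z, Z))))))), not yet normal

Working:
  start: add(mul(add(Z, Z), SSSZ), add(mul(SSZ, SSSZ), add(Z, Z)))
  step 1: add(mul(Z, SSSZ), add(mul(SSZ, SSSZ), add(Z, Z)))
  step 2: add(Z, add(mul(SSZ, SSSZ), add(Z, Z)))
  step 3: add(mul(SSZ, SSSZ), add(Z, Z))
  step 4: add(add(SSSZ, mul(SZ, SSSZ)), add(Z, Z))
  step 5: add(S(add(SSZ, mul(SZ, SSSZ))), add(Z, Z))
  step 6: S(add(add(SSZ, mul(SZ, SSSZ)), add(Z, Z)))
  step 7: S(add(S(add(SZ, mul(SZ, SSSZ))), add(Z, Z)))
  step 8: S(S(add(add(SZ, mul(SZ, SSSZ)), add(Z, Z))))
  step 9: S(S(add(S(add(Z, mul(SZ, SSSZ))), add(Z, Z))))
  step 10: S(S(S(add(add(Z, mul(SZ, SSSZ)), add(Z, Z)))))
  step 11: S(S(S(add(mul(SZ, SSSZ), add(Z, Z)))))
  step 12: S(S(S(add(add(SSSZ, mul(Z, SSSZ)), add(Z, Z)))))
  step 13: S(S(S(add(S(add(SSZ, mul(Z, SSSZ))), add(Z, Z)))))
  step 14: S(S(S(S(add(add(SSZ, mul(Z, SSSZ)), add(Z, Z))))))
  step 15: S(S(S(S(add(S(add(SZ, mul(Z, SSSZ))), add(Z, Z))))))
  step 16: S(S(S(S(S(add(add(SZ, mul(Z, SSSZ)), add(Z, Z)))))))
  step 17: S(S(S(S(S(add(S(add(Z, mul(Z, SSSZ))), add(Z, Z)))))))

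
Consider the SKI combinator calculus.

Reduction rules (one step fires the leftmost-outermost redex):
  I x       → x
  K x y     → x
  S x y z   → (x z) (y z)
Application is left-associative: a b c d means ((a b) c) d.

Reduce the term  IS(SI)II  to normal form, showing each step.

Answer: normal form = I  (in 8 steps)

Derivation:
  start: IS(SI)II
  step 1: S(SI)II
  step 2: SII(II)
  step 3: I(II)(I(II))
  step 4: II(I(II))
  step 5: I(I(II))
  step 6: I(II)
  step 7: II
  step 8: I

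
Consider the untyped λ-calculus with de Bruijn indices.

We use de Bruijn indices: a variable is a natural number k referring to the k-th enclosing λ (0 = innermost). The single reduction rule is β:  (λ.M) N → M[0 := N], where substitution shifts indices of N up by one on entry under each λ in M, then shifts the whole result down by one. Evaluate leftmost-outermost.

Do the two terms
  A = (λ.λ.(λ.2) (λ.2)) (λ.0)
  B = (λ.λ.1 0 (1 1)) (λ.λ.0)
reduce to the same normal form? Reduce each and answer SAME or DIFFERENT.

Answer: SAME — A ⇓ λ.λ.0, B ⇓ λ.λ.0

Working:
Term A:
  start: (λ.λ.(λ.2) (λ.2)) (λ.0)
  [1] λ.(λ.λ.0) (λ.λ.0)
  [2] λ.λ.0

Term B:
  start: (λ.λ.1 0 (1 1)) (λ.λ.0)
  [1] λ.(λ.λ.0) 0 ((λ.λ.0) (λ.λ.0))
  [2] λ.(λ.0) ((λ.λ.0) (λ.λ.0))
  [3] λ.(λ.λ.0) (λ.λ.0)
  [4] λ.λ.0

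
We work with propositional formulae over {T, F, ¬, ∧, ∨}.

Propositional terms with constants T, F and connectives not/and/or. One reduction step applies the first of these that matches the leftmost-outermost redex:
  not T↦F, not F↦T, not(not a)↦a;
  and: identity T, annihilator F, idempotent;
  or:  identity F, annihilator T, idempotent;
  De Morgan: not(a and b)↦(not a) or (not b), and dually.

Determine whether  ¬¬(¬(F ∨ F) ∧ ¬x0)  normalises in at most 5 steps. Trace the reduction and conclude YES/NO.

  start: ¬¬(¬(F ∨ F) ∧ ¬x0)
  →1  ¬(F ∨ F) ∧ ¬x0
  →2  (¬F ∧ ¬F) ∧ ¬x0
  →3  ¬F ∧ ¬x0
  →4  T ∧ ¬x0
  →5  ¬x0

Answer: YES — reaches normal form ¬x0 in 5 ≤ 5 steps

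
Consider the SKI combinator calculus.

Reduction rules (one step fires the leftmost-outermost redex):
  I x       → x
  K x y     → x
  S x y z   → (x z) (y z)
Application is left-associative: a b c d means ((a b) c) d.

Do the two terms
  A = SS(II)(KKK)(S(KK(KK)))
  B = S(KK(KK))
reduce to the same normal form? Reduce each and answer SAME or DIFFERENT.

Answer: SAME — A ⇓ SK, B ⇓ SK

Reduction:
Term A:
  start: SS(II)(KKK)(S(KK(KK)))
  [1] S(KKK)(II(KKK))(S(KK(KK)))
  [2] KKK(S(KK(KK)))(II(KKK)(S(KK(KK))))
  [3] K(S(KK(KK)))(II(KKK)(S(KK(KK))))
  [4] S(KK(KK))
  [5] SK

Term B:
  start: S(KK(KK))
  [1] SK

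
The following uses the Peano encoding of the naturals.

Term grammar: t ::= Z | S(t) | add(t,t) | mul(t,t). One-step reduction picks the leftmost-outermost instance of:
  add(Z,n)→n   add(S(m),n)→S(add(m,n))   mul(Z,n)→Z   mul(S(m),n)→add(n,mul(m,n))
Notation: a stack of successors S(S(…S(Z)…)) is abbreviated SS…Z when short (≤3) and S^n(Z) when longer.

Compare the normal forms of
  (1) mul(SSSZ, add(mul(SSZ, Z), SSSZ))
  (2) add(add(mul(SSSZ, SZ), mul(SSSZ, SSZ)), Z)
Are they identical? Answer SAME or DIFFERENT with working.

Term A:
  start: mul(SSSZ, add(mul(SSZ, Z), SSSZ))
  →1  add(add(mul(SSZ, Z), SSSZ), mul(SSZ, add(mul(SSZ, Z), SSSZ)))
  →2  add(add(add(Z, mul(SZ, Z)), SSSZ), mul(SSZ, add(mul(SSZ, Z), SSSZ)))
  →3  add(add(mul(SZ, Z), SSSZ), mul(SSZ, add(mul(SSZ, Z), SSSZ)))
  →4  add(add(add(Z, mul(Z, Z)), SSSZ), mul(SSZ, add(mul(SSZ, Z), SSSZ)))
  →5  add(add(mul(Z, Z), SSSZ), mul(SSZ, add(mul(SSZ, Z), SSSZ)))
  →6  add(add(Z, SSSZ), mul(SSZ, add(mul(SSZ, Z), SSSZ)))
  →7  add(SSSZ, mul(SSZ, add(mul(SSZ, Z), SSSZ)))
  →8  S(add(SSZ, mul(SSZ, add(mul(SSZ, Z), SSSZ))))
  →9  S(S(add(SZ, mul(SSZ, add(mul(SSZ, Z), SSSZ)))))
  →10  S(S(S(add(Z, mul(SSZ, add(mul(SSZ, Z), SSSZ))))))
  →11  S(S(S(mul(SSZ, add(mul(SSZ, Z), SSSZ)))))
  →12  S(S(S(add(add(mul(SSZ, Z), SSSZ), mul(SZ, add(mul(SSZ, Z), SSSZ))))))
  →13  S(S(S(add(add(add(Z, mul(SZ, Z)), SSSZ), mul(SZ, add(mul(SSZ, Z), SSSZ))))))
  →14  S(S(S(add(add(mul(SZ, Z), SSSZ), mul(SZ, add(mul(SSZ, Z), SSSZ))))))
  →15  S(S(S(add(add(add(Z, mul(Z, Z)), SSSZ), mul(SZ, add(mul(SSZ, Z), SSSZ))))))
  →16  S(S(S(add(add(mul(Z, Z), SSSZ), mul(SZ, add(mul(SSZ, Z), SSSZ))))))
  →17  S(S(S(add(add(Z, SSSZ), mul(SZ, add(mul(SSZ, Z), SSSZ))))))
  →18  S(S(S(add(SSSZ, mul(SZ, add(mul(SSZ, Z), SSSZ))))))
  →19  S(S(S(S(add(SSZ, mul(SZ, add(mul(SSZ, Z), SSSZ)))))))
  →20  S(S(S(S(S(add(SZ, mul(SZ, add(mul(SSZ, Z), SSSZ))))))))
  →21  S(S(S(S(S(S(add(Z, mul(SZ, add(mul(SSZ, Z), SSSZ)))))))))
  →22  S(S(S(S(S(S(mul(SZ, add(mul(SSZ, Z), SSSZ))))))))
  →23  S(S(S(S(S(S(add(add(mul(SSZ, Z), SSSZ), mul(Z, add(mul(SSZ, Z), SSSZ)))))))))
  →24  S(S(S(S(S(S(add(add(add(Z, mul(SZ, Z)), SSSZ), mul(Z, add(mul(SSZ, Z), SSSZ)))))))))
  →25  S(S(S(S(S(S(add(add(mul(SZ, Z), SSSZ), mul(Z, add(mul(SSZ, Z), SSSZ)))))))))
  →26  S(S(S(S(S(S(add(add(add(Z, mul(Z, Z)), SSSZ), mul(Z, add(mul(SSZ, Z), SSSZ)))))))))
  →27  S(S(S(S(S(S(add(add(mul(Z, Z), SSSZ), mul(Z, add(mul(SSZ, Z), SSSZ)))))))))
  →28  S(S(S(S(S(S(add(add(Z, SSSZ), mul(Z, add(mul(SSZ, Z), SSSZ)))))))))
  →29  S(S(S(S(S(S(add(SSSZ, mul(Z, add(mul(SSZ, Z), SSSZ)))))))))
  →30  S(S(S(S(S(S(S(add(SSZ, mul(Z, add(mul(SSZ, Z), SSSZ))))))))))
  →31  S(S(S(S(S(S(S(S(add(SZ, mul(Z, add(mul(SSZ, Z), SSSZ)))))))))))
  →32  S(S(S(S(S(S(S(S(S(add(Z, mul(Z, add(mul(SSZ, Z), SSSZ))))))))))))
  →33  S(S(S(S(S(S(S(S(S(mul(Z, add(mul(SSZ, Z), SSSZ)))))))))))
  →34  S^9(Z)

Term B:
  start: add(add(mul(SSSZ, SZ), mul(SSSZ, SSZ)), Z)
  →1  add(add(add(SZ, mul(SSZ, SZ)), mul(SSSZ, SSZ)), Z)
  →2  add(add(S(add(Z, mul(SSZ, SZ))), mul(SSSZ, SSZ)), Z)
  →3  add(S(add(add(Z, mul(SSZ, SZ)), mul(SSSZ, SSZ))), Z)
  →4  S(add(add(add(Z, mul(SSZ, SZ)), mul(SSSZ, SSZ)), Z))
  →5  S(add(add(mul(SSZ, SZ), mul(SSSZ, SSZ)), Z))
  →6  S(add(add(add(SZ, mul(SZ, SZ)), mul(SSSZ, SSZ)), Z))
  →7  S(add(add(S(add(Z, mul(SZ, SZ))), mul(SSSZ, SSZ)), Z))
  →8  S(add(S(add(add(Z, mul(SZ, SZ)), mul(SSSZ, SSZ))), Z))
  →9  S(S(add(add(add(Z, mul(SZ, SZ)), mul(SSSZ, SSZ)), Z)))
  →10  S(S(add(add(mul(SZ, SZ), mul(SSSZ, SSZ)), Z)))
  →11  S(S(add(add(add(SZ, mul(Z, SZ)), mul(SSSZ, SSZ)), Z)))
  →12  S(S(add(add(S(add(Z, mul(Z, SZ))), mul(SSSZ, SSZ)), Z)))
  →13  S(S(add(S(add(add(Z, mul(Z, SZ)), mul(SSSZ, SSZ))), Z)))
  →14  S(S(S(add(add(add(Z, mul(Z, SZ)), mul(SSSZ, SSZ)), Z))))
  →15  S(S(S(add(add(mul(Z, SZ), mul(SSSZ, SSZ)), Z))))
  →16  S(S(S(add(add(Z, mul(SSSZ, SSZ)), Z))))
  →17  S(S(S(add(mul(SSSZ, SSZ), Z))))
  →18  S(S(S(add(add(SSZ, mul(SSZ, SSZ)), Z))))
  →19  S(S(S(add(S(add(SZ, mul(SSZ, SSZ))), Z))))
  →20  S(S(S(S(add(add(SZ, mul(SSZ, SSZ)), Z)))))
  →21  S(S(S(S(add(S(add(Z, mul(SSZ, SSZ))), Z)))))
  →22  S(S(S(S(S(add(add(Z, mul(SSZ, SSZ)), Z))))))
  →23  S(S(S(S(S(add(mul(SSZ, SSZ), Z))))))
  →24  S(S(S(S(S(add(add(SSZ, mul(SZ, SSZ)), Z))))))
  →25  S(S(S(S(S(add(S(add(SZ, mul(SZ, SSZ))), Z))))))
  →26  S(S(S(S(S(S(add(add(SZ, mul(SZ, SSZ)), Z)))))))
  →27  S(S(S(S(S(S(add(S(add(Z, mul(SZ, SSZ))), Z)))))))
  →28  S(S(S(S(S(S(S(add(add(Z, mul(SZ, SSZ)), Z))))))))
  →29  S(S(S(S(S(S(S(add(mul(SZ, SSZ), Z))))))))
  →30  S(S(S(S(S(S(S(add(add(SSZ, mul(Z, SSZ)), Z))))))))
  →31  S(S(S(S(S(S(S(add(S(add(SZ, mul(Z, SSZ))), Z))))))))
  →32  S(S(S(S(S(S(S(S(add(add(SZ, mul(Z, SSZ)), Z)))))))))
  →33  S(S(S(S(S(S(S(S(add(S(add(Z, mul(Z, SSZ))), Z)))))))))
  →34  S(S(S(S(S(S(S(S(S(add(add(Z, mul(Z, SSZ)), Z))))))))))
  →35  S(S(S(S(S(S(S(S(S(add(mul(Z, SSZ), Z))))))))))
  →36  S(S(S(S(S(S(S(S(S(add(Z, Z))))))))))
  →37  S^9(Z)

Answer: SAME — A ⇓ S^9(Z), B ⇓ S^9(Z)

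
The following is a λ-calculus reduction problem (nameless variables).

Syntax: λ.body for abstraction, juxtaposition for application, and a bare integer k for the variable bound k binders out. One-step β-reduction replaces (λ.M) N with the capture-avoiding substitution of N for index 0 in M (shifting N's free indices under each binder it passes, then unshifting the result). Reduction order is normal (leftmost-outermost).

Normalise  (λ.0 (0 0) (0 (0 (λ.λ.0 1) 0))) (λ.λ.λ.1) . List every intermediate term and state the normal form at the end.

Answer: normal form = λ.λ.λ.1  (in 4 steps)

Working:
  start: (λ.0 (0 0) (0 (0 (λ.λ.0 1) 0))) (λ.λ.λ.1)
  [1] (λ.λ.λ.1) ((λ.λ.λ.1) (λ.λ.λ.1)) ((λ.λ.λ.1) ((λ.λ.λ.1) (λ.λ.0 1) (λ.λ.λ.1)))
  [2] (λ.λ.1) ((λ.λ.λ.1) ((λ.λ.λ.1) (λ.λ.0 1) (λ.λ.λ.1)))
  [3] λ.(λ.λ.λ.1) ((λ.λ.λ.1) (λ.λ.0 1) (λ.λ.λ.1))
  [4] λ.λ.λ.1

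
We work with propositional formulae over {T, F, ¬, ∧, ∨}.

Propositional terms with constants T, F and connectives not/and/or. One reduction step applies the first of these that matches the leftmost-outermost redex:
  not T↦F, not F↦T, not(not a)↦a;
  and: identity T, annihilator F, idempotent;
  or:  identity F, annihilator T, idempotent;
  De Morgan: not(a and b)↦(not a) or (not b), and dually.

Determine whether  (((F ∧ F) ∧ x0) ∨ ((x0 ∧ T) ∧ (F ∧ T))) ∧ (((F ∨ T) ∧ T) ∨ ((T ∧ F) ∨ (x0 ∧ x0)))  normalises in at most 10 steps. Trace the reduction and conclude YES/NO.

  start: (((F ∧ F) ∧ x0) ∨ ((x0 ∧ T) ∧ (F ∧ T))) ∧ (((F ∨ T) ∧ T) ∨ ((T ∧ F) ∨ (x0 ∧ x0)))
  step 1: ((F ∧ x0) ∨ ((x0 ∧ T) ∧ (F ∧ T))) ∧ (((F ∨ T) ∧ T) ∨ ((T ∧ F) ∨ (x0 ∧ x0)))
  step 2: (F ∨ ((x0 ∧ T) ∧ (F ∧ T))) ∧ (((F ∨ T) ∧ T) ∨ ((T ∧ F) ∨ (x0 ∧ x0)))
  step 3: ((x0 ∧ T) ∧ (F ∧ T)) ∧ (((F ∨ T) ∧ T) ∨ ((T ∧ F) ∨ (x0 ∧ x0)))
  step 4: (x0 ∧ (F ∧ T)) ∧ (((F ∨ T) ∧ T) ∨ ((T ∧ F) ∨ (x0 ∧ x0)))
  step 5: (x0 ∧ F) ∧ (((F ∨ T) ∧ T) ∨ ((T ∧ F) ∨ (x0 ∧ x0)))
  step 6: F ∧ (((F ∨ T) ∧ T) ∨ ((T ∧ F) ∨ (x0 ∧ x0)))
  step 7: F

Answer: YES — reaches normal form F in 7 ≤ 10 steps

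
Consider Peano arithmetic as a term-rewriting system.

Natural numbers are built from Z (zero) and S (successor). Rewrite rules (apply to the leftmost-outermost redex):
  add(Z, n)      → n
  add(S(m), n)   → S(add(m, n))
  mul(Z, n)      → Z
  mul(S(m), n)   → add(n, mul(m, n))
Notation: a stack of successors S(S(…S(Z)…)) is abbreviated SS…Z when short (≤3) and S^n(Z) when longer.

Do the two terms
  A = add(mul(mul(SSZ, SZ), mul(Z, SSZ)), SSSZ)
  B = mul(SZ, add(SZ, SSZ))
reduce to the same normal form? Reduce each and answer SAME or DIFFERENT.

Term A:
  start: add(mul(mul(SSZ, SZ), mul(Z, SSZ)), SSSZ)
  step 1: add(mul(add(SZ, mul(SZ, SZ)), mul(Z, SSZ)), SSSZ)
  step 2: add(mul(S(add(Z, mul(SZ, SZ))), mul(Z, SSZ)), SSSZ)
  step 3: add(add(mul(Z, SSZ), mul(add(Z, mul(SZ, SZ)), mul(Z, SSZ))), SSSZ)
  step 4: add(add(Z, mul(add(Z, mul(SZ, SZ)), mul(Z, SSZ))), SSSZ)
  step 5: add(mul(add(Z, mul(SZ, SZ)), mul(Z, SSZ)), SSSZ)
  step 6: add(mul(mul(SZ, SZ), mul(Z, SSZ)), SSSZ)
  step 7: add(mul(add(SZ, mul(Z, SZ)), mul(Z, SSZ)), SSSZ)
  step 8: add(mul(S(add(Z, mul(Z, SZ))), mul(Z, SSZ)), SSSZ)
  step 9: add(add(mul(Z, SSZ), mul(add(Z, mul(Z, SZ)), mul(Z, SSZ))), SSSZ)
  step 10: add(add(Z, mul(add(Z, mul(Z, SZ)), mul(Z, SSZ))), SSSZ)
  step 11: add(mul(add(Z, mul(Z, SZ)), mul(Z, SSZ)), SSSZ)
  step 12: add(mul(mul(Z, SZ), mul(Z, SSZ)), SSSZ)
  step 13: add(mul(Z, mul(Z, SSZ)), SSSZ)
  step 14: add(Z, SSSZ)
  step 15: SSSZ

Term B:
  start: mul(SZ, add(SZ, SSZ))
  step 1: add(add(SZ, SSZ), mul(Z, add(SZ, SSZ)))
  step 2: add(S(add(Z, SSZ)), mul(Z, add(SZ, SSZ)))
  step 3: S(add(add(Z, SSZ), mul(Z, add(SZ, SSZ))))
  step 4: S(add(SSZ, mul(Z, add(SZ, SSZ))))
  step 5: S(S(add(SZ, mul(Z, add(SZ, SSZ)))))
  step 6: S(S(S(add(Z, mul(Z, add(SZ, SSZ))))))
  step 7: S(S(S(mul(Z, add(SZ, SSZ)))))
  step 8: SSSZ

Answer: SAME — A ⇓ SSSZ, B ⇓ SSSZ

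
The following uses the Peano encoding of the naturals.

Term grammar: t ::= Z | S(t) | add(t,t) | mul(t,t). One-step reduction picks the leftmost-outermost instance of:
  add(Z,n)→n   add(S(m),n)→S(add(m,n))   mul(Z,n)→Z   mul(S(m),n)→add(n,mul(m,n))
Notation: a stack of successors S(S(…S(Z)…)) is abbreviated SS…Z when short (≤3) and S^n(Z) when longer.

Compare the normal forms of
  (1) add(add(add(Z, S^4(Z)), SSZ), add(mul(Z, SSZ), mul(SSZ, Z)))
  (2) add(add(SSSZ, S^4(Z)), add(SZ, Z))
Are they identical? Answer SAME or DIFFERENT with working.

Answer: DIFFERENT — A ⇓ S^6(Z), B ⇓ S^8(Z)

Derivation:
Term A:
  start: add(add(add(Z, S^4(Z)), SSZ), add(mul(Z, SSZ), mul(SSZ, Z)))
  [1] add(add(S^4(Z), SSZ), add(mul(Z, SSZ), mul(SSZ, Z)))
  [2] add(S(add(SSSZ, SSZ)), add(mul(Z, SSZ), mul(SSZ, Z)))
  [3] S(add(add(SSSZ, SSZ), add(mul(Z, SSZ), mul(SSZ, Z))))
  [4] S(add(S(add(SSZ, SSZ)), add(mul(Z, SSZ), mul(SSZ, Z))))
  [5] S(S(add(add(SSZ, SSZ), add(mul(Z, SSZ), mul(SSZ, Z)))))
  [6] S(S(add(S(add(SZ, SSZ)), add(mul(Z, SSZ), mul(SSZ, Z)))))
  [7] S(S(S(add(add(SZ, SSZ), add(mul(Z, SSZ), mul(SSZ, Z))))))
  [8] S(S(S(add(S(add(Z, SSZ)), add(mul(Z, SSZ), mul(SSZ, Z))))))
  [9] S(S(S(S(add(add(Z, SSZ), add(mul(Z, SSZ), mul(SSZ, Z)))))))
  [10] S(S(S(S(add(SSZ, add(mul(Z, SSZ), mul(SSZ, Z)))))))
  [11] S(S(S(S(S(add(SZ, add(mul(Z, SSZ), mul(SSZ, Z))))))))
  [12] S(S(S(S(S(S(add(Z, add(mul(Z, SSZ), mul(SSZ, Z)))))))))
  [13] S(S(S(S(S(S(add(mul(Z, SSZ), mul(SSZ, Z))))))))
  [14] S(S(S(S(S(S(add(Z, mul(SSZ, Z))))))))
  [15] S(S(S(S(S(S(mul(SSZ, Z)))))))
  [16] S(S(S(S(S(S(add(Z, mul(SZ, Z))))))))
  [17] S(S(S(S(S(S(mul(SZ, Z)))))))
  [18] S(S(S(S(S(S(add(Z, mul(Z, Z))))))))
  [19] S(S(S(S(S(S(mul(Z, Z)))))))
  [20] S^6(Z)

Term B:
  start: add(add(SSSZ, S^4(Z)), add(SZ, Z))
  [1] add(S(add(SSZ, S^4(Z))), add(SZ, Z))
  [2] S(add(add(SSZ, S^4(Z)), add(SZ, Z)))
  [3] S(add(S(add(SZ, S^4(Z))), add(SZ, Z)))
  [4] S(S(add(add(SZ, S^4(Z)), add(SZ, Z))))
  [5] S(S(add(S(add(Z, S^4(Z))), add(SZ, Z))))
  [6] S(S(S(add(add(Z, S^4(Z)), add(SZ, Z)))))
  [7] S(S(S(add(S^4(Z), add(SZ, Z)))))
  [8] S(S(S(S(add(SSSZ, add(SZ, Z))))))
  [9] S(S(S(S(S(add(SSZ, add(SZ, Z)))))))
  [10] S(S(S(S(S(S(add(SZ, add(SZ, Z))))))))
  [11] S(S(S(S(S(S(S(add(Z, add(SZ, Z)))))))))
  [12] S(S(S(S(S(S(S(add(SZ, Z))))))))
  [13] S(S(S(S(S(S(S(S(add(Z, Z)))))))))
  [14] S^8(Z)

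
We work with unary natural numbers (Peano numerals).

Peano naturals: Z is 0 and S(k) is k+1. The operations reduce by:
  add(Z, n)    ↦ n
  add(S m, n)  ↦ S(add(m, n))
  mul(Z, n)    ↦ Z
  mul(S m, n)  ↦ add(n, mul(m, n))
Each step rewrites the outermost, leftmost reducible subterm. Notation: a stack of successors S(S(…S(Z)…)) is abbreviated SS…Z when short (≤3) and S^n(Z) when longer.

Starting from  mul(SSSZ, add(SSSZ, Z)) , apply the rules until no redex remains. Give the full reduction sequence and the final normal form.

  start: mul(SSSZ, add(SSSZ, Z))
  [1] add(add(SSSZ, Z), mul(SSZ, add(SSSZ, Z)))
  [2] add(S(add(SSZ, Z)), mul(SSZ, add(SSSZ, Z)))
  [3] S(add(add(SSZ, Z), mul(SSZ, add(SSSZ, Z))))
  [4] S(add(S(add(SZ, Z)), mul(SSZ, add(SSSZ, Z))))
  [5] S(S(add(add(SZ, Z), mul(SSZ, add(SSSZ, Z)))))
  [6] S(S(add(S(add(Z, Z)), mul(SSZ, add(SSSZ, Z)))))
  [7] S(S(S(add(add(Z, Z), mul(SSZ, add(SSSZ, Z))))))
  [8] S(S(S(add(Z, mul(SSZ, add(SSSZ, Z))))))
  [9] S(S(S(mul(SSZ, add(SSSZ, Z)))))
  [10] S(S(S(add(add(SSSZ, Z), mul(SZ, add(SSSZ, Z))))))
  [11] S(S(S(add(S(add(SSZ, Z)), mul(SZ, add(SSSZ, Z))))))
  [12] S(S(S(S(add(add(SSZ, Z), mul(SZ, add(SSSZ, Z)))))))
  [13] S(S(S(S(add(S(add(SZ, Z)), mul(SZ, add(SSSZ, Z)))))))
  [14] S(S(S(S(S(add(add(SZ, Z), mul(SZ, add(SSSZ, Z))))))))
  [15] S(S(S(S(S(add(S(add(Z, Z)), mul(SZ, add(SSSZ, Z))))))))
  [16] S(S(S(S(S(S(add(add(Z, Z), mul(SZ, add(SSSZ, Z)))))))))
  [17] S(S(S(S(S(S(add(Z, mul(SZ, add(SSSZ, Z)))))))))
  [18] S(S(S(S(S(S(mul(SZ, add(SSSZ, Z))))))))
  [19] S(S(S(S(S(S(add(add(SSSZ, Z), mul(Z, add(SSSZ, Z)))))))))
  [20] S(S(S(S(S(S(add(S(add(SSZ, Z)), mul(Z, add(SSSZ, Z)))))))))
  [21] S(S(S(S(S(S(S(add(add(SSZ, Z), mul(Z, add(SSSZ, Z))))))))))
  [22] S(S(S(S(S(S(S(add(S(add(SZ, Z)), mul(Z, add(SSSZ, Z))))))))))
  [23] S(S(S(S(S(S(S(S(add(add(SZ, Z), mul(Z, add(SSSZ, Z)))))))))))
  [24] S(S(S(S(S(S(S(S(add(S(add(Z, Z)), mul(Z, add(SSSZ, Z)))))))))))
  [25] S(S(S(S(S(S(S(S(S(add(add(Z, Z), mul(Z, add(SSSZ, Z))))))))))))
  [26] S(S(S(S(S(S(S(S(S(add(Z, mul(Z, add(SSSZ, Z))))))))))))
  [27] S(S(S(S(S(S(S(S(S(mul(Z, add(SSSZ, Z)))))))))))
  [28] S^9(Z)

Answer: normal form = S^9(Z)  (in 28 steps)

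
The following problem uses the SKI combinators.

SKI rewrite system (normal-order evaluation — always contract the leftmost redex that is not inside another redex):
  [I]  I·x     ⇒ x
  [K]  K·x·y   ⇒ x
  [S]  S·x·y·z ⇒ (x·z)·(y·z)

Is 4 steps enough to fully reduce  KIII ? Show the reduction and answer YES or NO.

Answer: YES — reaches normal form I in 2 ≤ 4 steps

Derivation:
  start: KIII
  →1  II
  →2  I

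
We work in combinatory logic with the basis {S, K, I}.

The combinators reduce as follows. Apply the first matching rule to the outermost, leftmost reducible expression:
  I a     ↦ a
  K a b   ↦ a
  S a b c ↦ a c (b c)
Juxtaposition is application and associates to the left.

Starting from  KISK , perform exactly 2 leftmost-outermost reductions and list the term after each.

  start: KISK
  [1] IK
  [2] K

Answer: after 2 steps: K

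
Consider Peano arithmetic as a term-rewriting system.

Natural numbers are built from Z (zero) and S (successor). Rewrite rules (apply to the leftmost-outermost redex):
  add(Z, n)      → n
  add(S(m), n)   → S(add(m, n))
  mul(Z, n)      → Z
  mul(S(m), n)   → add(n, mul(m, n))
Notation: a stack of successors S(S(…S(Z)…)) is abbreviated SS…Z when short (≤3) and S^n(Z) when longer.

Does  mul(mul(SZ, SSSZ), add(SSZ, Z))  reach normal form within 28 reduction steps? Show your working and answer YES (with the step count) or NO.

Answer: YES — reaches normal form S^6(Z) in 28 ≤ 28 steps

Reduction:
  start: mul(mul(SZ, SSSZ), add(SSZ, Z))
  →1  mul(add(SSSZ, mul(Z, SSSZ)), add(SSZ, Z))
  →2  mul(S(add(SSZ, mul(Z, SSSZ))), add(SSZ, Z))
  →3  add(add(SSZ, Z), mul(add(SSZ, mul(Z, SSSZ)), add(SSZ, Z)))
  →4  add(S(add(SZ, Z)), mul(add(SSZ, mul(Z, SSSZ)), add(SSZ, Z)))
  →5  S(add(add(SZ, Z), mul(add(SSZ, mul(Z, SSSZ)), add(SSZ, Z))))
  →6  S(add(S(add(Z, Z)), mul(add(SSZ, mul(Z, SSSZ)), add(SSZ, Z))))
  →7  S(S(add(add(Z, Z), mul(add(SSZ, mul(Z, SSSZ)), add(SSZ, Z)))))
  →8  S(S(add(Z, mul(add(SSZ, mul(Z, SSSZ)), add(SSZ, Z)))))
  →9  S(S(mul(add(SSZ, mul(Z, SSSZ)), add(SSZ, Z))))
  →10  S(S(mul(S(add(SZ, mul(Z, SSSZ))), add(SSZ, Z))))
  →11  S(S(add(add(SSZ, Z), mul(add(SZ, mul(Z, SSSZ)), add(SSZ, Z)))))
  →12  S(S(add(S(add(SZ, Z)), mul(add(SZ, mul(Z, SSSZ)), add(SSZ, Z)))))
  →13  S(S(S(add(add(SZ, Z), mul(add(SZ, mul(Z, SSSZ)), add(SSZ, Z))))))
  →14  S(S(S(add(S(add(Z, Z)), mul(add(SZ, mul(Z, SSSZ)), add(SSZ, Z))))))
  →15  S(S(S(S(add(add(Z, Z), mul(add(SZ, mul(Z, SSSZ)), add(SSZ, Z)))))))
  →16  S(S(S(S(add(Z, mul(add(SZ, mul(Z, SSSZ)), add(SSZ, Z)))))))
  →17  S(S(S(S(mul(add(SZ, mul(Z, SSSZ)), add(SSZ, Z))))))
  →18  S(S(S(S(mul(S(add(Z, mul(Z, SSSZ))), add(SSZ, Z))))))
  →19  S(S(S(S(add(add(SSZ, Z), mul(add(Z, mul(Z, SSSZ)), add(SSZ, Z)))))))
  →20  S(S(S(S(add(S(add(SZ, Z)), mul(add(Z, mul(Z, SSSZ)), add(SSZ, Z)))))))
  →21  S(S(S(S(S(add(add(SZ, Z), mul(add(Z, mul(Z, SSSZ)), add(SSZ, Z))))))))
  →22  S(S(S(S(S(add(S(add(Z, Z)), mul(add(Z, mul(Z, SSSZ)), add(SSZ, Z))))))))
  →23  S(S(S(S(S(S(add(add(Z, Z), mul(add(Z, mul(Z, SSSZ)), add(SSZ, Z)))))))))
  →24  S(S(S(S(S(S(add(Z, mul(add(Z, mul(Z, SSSZ)), add(SSZ, Z)))))))))
  →25  S(S(S(S(S(S(mul(add(Z, mul(Z, SSSZ)), add(SSZ, Z))))))))
  →26  S(S(S(S(S(S(mul(mul(Z, SSSZ), add(SSZ, Z))))))))
  →27  S(S(S(S(S(S(mul(Z, add(SSZ, Z))))))))
  →28  S^6(Z)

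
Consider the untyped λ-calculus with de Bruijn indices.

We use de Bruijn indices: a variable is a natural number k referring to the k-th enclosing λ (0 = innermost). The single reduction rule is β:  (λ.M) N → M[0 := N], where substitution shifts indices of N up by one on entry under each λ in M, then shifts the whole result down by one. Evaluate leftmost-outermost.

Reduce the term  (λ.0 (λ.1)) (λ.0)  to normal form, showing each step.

  start: (λ.0 (λ.1)) (λ.0)
  [1] (λ.0) (λ.λ.0)
  [2] λ.λ.0

Answer: normal form = λ.λ.0  (in 2 steps)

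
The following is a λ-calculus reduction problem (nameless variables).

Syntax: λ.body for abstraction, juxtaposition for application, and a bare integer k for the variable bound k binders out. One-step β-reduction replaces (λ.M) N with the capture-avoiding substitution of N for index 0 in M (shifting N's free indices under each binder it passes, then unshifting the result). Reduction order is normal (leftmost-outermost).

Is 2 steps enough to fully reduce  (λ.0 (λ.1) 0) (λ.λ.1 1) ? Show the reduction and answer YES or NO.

  start: (λ.0 (λ.1) 0) (λ.λ.1 1)
  →1  (λ.λ.1 1) (λ.λ.λ.1 1) (λ.λ.1 1)
  →2  (λ.(λ.λ.λ.1 1) (λ.λ.λ.1 1)) (λ.λ.1 1)

Answer: NO — after 2 steps the term is (λ.(λ.λ.λ.1 1) (λ.λ.λ.1 1)) (λ.λ.1 1), not yet normal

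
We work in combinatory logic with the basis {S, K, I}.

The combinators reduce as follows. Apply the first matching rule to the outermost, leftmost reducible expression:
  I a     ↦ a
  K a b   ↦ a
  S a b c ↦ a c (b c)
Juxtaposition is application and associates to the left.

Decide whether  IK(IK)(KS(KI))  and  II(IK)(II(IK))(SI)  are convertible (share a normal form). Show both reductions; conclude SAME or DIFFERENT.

Term A:
  start: IK(IK)(KS(KI))
  step 1: K(IK)(KS(KI))
  step 2: IK
  step 3: K

Term B:
  start: II(IK)(II(IK))(SI)
  step 1: I(IK)(II(IK))(SI)
  step 2: IK(II(IK))(SI)
  step 3: K(II(IK))(SI)
  step 4: II(IK)
  step 5: I(IK)
  step 6: IK
  step 7: K

Answer: SAME — A ⇓ K, B ⇓ K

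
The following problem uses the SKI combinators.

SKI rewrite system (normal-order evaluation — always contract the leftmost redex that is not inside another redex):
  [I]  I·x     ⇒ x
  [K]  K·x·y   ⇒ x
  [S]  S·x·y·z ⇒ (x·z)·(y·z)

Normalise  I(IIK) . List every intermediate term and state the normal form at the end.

  start: I(IIK)
  [1] IIK
  [2] IK
  [3] K

Answer: normal form = K  (in 3 steps)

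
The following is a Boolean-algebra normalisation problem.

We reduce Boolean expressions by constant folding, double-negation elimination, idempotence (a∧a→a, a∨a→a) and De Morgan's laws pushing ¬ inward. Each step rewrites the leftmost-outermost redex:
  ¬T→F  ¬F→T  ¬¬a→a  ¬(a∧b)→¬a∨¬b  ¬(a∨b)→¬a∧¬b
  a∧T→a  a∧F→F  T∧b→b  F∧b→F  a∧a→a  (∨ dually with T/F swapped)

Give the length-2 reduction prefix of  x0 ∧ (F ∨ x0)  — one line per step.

Answer: after 2 steps: x0

Derivation:
  start: x0 ∧ (F ∨ x0)
  step 1: x0 ∧ x0
  step 2: x0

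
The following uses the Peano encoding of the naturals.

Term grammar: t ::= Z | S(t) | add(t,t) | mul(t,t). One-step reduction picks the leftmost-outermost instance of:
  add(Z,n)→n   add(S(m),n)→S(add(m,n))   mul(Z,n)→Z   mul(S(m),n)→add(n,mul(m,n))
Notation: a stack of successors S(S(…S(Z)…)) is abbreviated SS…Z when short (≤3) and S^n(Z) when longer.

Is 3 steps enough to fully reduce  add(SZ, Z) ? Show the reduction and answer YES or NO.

  start: add(SZ, Z)
  step 1: S(add(Z, Z))
  step 2: SZ

Answer: YES — reaches normal form SZ in 2 ≤ 3 steps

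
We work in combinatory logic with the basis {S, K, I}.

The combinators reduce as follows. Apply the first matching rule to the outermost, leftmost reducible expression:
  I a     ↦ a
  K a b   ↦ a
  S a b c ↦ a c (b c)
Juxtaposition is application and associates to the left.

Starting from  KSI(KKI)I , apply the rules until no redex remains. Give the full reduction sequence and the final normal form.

  start: KSI(KKI)I
  step 1: S(KKI)I
  step 2: SKI

Answer: normal form = SKI  (in 2 steps)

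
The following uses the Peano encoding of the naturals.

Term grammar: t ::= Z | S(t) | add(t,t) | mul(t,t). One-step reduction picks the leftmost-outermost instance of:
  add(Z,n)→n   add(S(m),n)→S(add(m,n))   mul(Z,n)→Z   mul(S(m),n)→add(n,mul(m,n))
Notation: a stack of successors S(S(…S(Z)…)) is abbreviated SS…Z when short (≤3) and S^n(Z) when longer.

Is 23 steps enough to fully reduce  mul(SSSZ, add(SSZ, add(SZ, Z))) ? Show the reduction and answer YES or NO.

Answer: NO — after 23 steps the term is S(S(S(S(S(S(S(add(add(SZ, add(SZ, Z)), mul(Z, add(SSZ, add(SZ, Z))))))))))), not yet normal

Derivation:
  start: mul(SSSZ, add(SSZ, add(SZ, Z)))
  step 1: add(add(SSZ, add(SZ, Z)), mul(SSZ, add(SSZ, add(SZ, Z))))
  step 2: add(S(add(SZ, add(SZ, Z))), mul(SSZ, add(SSZ, add(SZ, Z))))
  step 3: S(add(add(SZ, add(SZ, Z)), mul(SSZ, add(SSZ, add(SZ, Z)))))
  step 4: S(add(S(add(Z, add(SZ, Z))), mul(SSZ, add(SSZ, add(SZ, Z)))))
  step 5: S(S(add(add(Z, add(SZ, Z)), mul(SSZ, add(SSZ, add(SZ, Z))))))
  step 6: S(S(add(add(SZ, Z), mul(SSZ, add(SSZ, add(SZ, Z))))))
  step 7: S(S(add(S(add(Z, Z)), mul(SSZ, add(SSZ, add(SZ, Z))))))
  step 8: S(S(S(add(add(Z, Z), mul(SSZ, add(SSZ, add(SZ, Z)))))))
  step 9: S(S(S(add(Z, mul(SSZ, add(SSZ, add(SZ, Z)))))))
  step 10: S(S(S(mul(SSZ, add(SSZ, add(SZ, Z))))))
  step 11: S(S(S(add(add(SSZ, add(SZ, Z)), mul(SZ, add(SSZ, add(SZ, Z)))))))
  step 12: S(S(S(add(S(add(SZ, add(SZ, Z))), mul(SZ, add(SSZ, add(SZ, Z)))))))
  step 13: S(S(S(S(add(add(SZ, add(SZ, Z)), mul(SZ, add(SSZ, add(SZ, Z))))))))
  step 14: S(S(S(S(add(S(add(Z, add(SZ, Z))), mul(SZ, add(SSZ, add(SZ, Z))))))))
  step 15: S(S(S(S(S(add(add(Z, add(SZ, Z)), mul(SZ, add(SSZ, add(SZ, Z)))))))))
  step 16: S(S(S(S(S(add(add(SZ, Z), mul(SZ, add(SSZ, add(SZ, Z)))))))))
  step 17: S(S(S(S(S(add(S(add(Z, Z)), mul(SZ, add(SSZ, add(SZ, Z)))))))))
  step 18: S(S(S(S(S(S(add(add(Z, Z), mul(SZ, add(SSZ, add(SZ, Z))))))))))
  step 19: S(S(S(S(S(S(add(Z, mul(SZ, add(SSZ, add(SZ, Z))))))))))
  step 20: S(S(S(S(S(S(mul(SZ, add(SSZ, add(SZ, Z)))))))))
  step 21: S(S(S(S(S(S(add(add(SSZ, add(SZ, Z)), mul(Z, add(SSZ, add(SZ, Z))))))))))
  step 22: S(S(S(S(S(S(add(S(add(SZ, add(SZ, Z))), mul(Z, add(SSZ, add(SZ, Z))))))))))
  step 23: S(S(S(S(S(S(S(add(add(SZ, add(SZ, Z)), mul(Z, add(SSZ, add(SZ, Z)))))))))))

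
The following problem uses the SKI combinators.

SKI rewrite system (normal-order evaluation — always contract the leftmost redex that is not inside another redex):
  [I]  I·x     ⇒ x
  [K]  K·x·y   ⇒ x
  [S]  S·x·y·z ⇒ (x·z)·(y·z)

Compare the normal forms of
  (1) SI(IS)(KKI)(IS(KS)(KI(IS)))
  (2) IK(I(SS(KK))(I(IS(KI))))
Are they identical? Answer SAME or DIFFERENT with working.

Term A:
  start: SI(IS)(KKI)(IS(KS)(KI(IS)))
  step 1: I(KKI)(IS(KKI))(IS(KS)(KI(IS)))
  step 2: KKI(IS(KKI))(IS(KS)(KI(IS)))
  step 3: K(IS(KKI))(IS(KS)(KI(IS)))
  step 4: IS(KKI)
  step 5: S(KKI)
  step 6: SK

Term B:
  start: IK(I(SS(KK))(I(IS(KI))))
  step 1: K(I(SS(KK))(I(IS(KI))))
  step 2: K(SS(KK)(I(IS(KI))))
  step 3: K(S(I(IS(KI)))(KK(I(IS(KI)))))
  step 4: K(S(IS(KI))(KK(I(IS(KI)))))
  step 5: K(S(S(KI))(KK(I(IS(KI)))))
  step 6: K(S(S(KI))K)

Answer: DIFFERENT — A ⇓ SK, B ⇓ K(S(S(KI))K)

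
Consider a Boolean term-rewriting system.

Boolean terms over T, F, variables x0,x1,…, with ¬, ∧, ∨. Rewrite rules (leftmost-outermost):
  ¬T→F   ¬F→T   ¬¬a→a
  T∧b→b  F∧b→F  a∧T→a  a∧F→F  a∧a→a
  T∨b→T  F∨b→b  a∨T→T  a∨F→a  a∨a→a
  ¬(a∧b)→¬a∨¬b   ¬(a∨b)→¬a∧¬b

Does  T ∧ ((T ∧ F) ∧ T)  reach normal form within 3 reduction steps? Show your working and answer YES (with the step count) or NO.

  start: T ∧ ((T ∧ F) ∧ T)
  →1  (T ∧ F) ∧ T
  →2  T ∧ F
  →3  F

Answer: YES — reaches normal form F in 3 ≤ 3 steps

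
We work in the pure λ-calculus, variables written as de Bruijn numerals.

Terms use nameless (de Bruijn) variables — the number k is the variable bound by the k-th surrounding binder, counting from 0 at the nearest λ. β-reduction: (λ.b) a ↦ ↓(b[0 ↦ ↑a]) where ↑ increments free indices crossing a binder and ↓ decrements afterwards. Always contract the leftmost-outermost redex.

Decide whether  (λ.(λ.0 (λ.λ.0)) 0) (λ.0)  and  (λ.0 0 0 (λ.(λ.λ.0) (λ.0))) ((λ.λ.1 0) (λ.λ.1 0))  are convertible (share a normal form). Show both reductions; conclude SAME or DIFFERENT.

Answer: SAME — A ⇓ λ.λ.0, B ⇓ λ.λ.0

Derivation:
Term A:
  start: (λ.(λ.0 (λ.λ.0)) 0) (λ.0)
  [1] (λ.0 (λ.λ.0)) (λ.0)
  [2] (λ.0) (λ.λ.0)
  [3] λ.λ.0

Term B:
  start: (λ.0 0 0 (λ.(λ.λ.0) (λ.0))) ((λ.λ.1 0) (λ.λ.1 0))
  [1] (λ.λ.1 0) (λ.λ.1 0) ((λ.λ.1 0) (λ.λ.1 0)) ((λ.λ.1 0) (λ.λ.1 0)) (λ.(λ.λ.0) (λ.0))
  [2] (λ.(λ.λ.1 0) 0) ((λ.λ.1 0) (λ.λ.1 0)) ((λ.λ.1 0) (λ.λ.1 0)) (λ.(λ.λ.0) (λ.0))
  [3] (λ.λ.1 0) ((λ.λ.1 0) (λ.λ.1 0)) ((λ.λ.1 0) (λ.λ.1 0)) (λ.(λ.λ.0) (λ.0))
  [4] (λ.(λ.λ.1 0) (λ.λ.1 0) 0) ((λ.λ.1 0) (λ.λ.1 0)) (λ.(λ.λ.0) (λ.0))
  [5] (λ.λ.1 0) (λ.λ.1 0) ((λ.λ.1 0) (λ.λ.1 0)) (λ.(λ.λ.0) (λ.0))
  [6] (λ.(λ.λ.1 0) 0) ((λ.λ.1 0) (λ.λ.1 0)) (λ.(λ.λ.0) (λ.0))
  [7] (λ.λ.1 0) ((λ.λ.1 0) (λ.λ.1 0)) (λ.(λ.λ.0) (λ.0))
  [8] (λ.(λ.λ.1 0) (λ.λ.1 0) 0) (λ.(λ.λ.0) (λ.0))
  [9] (λ.λ.1 0) (λ.λ.1 0) (λ.(λ.λ.0) (λ.0))
  [10] (λ.(λ.λ.1 0) 0) (λ.(λ.λ.0) (λ.0))
  [11] (λ.λ.1 0) (λ.(λ.λ.0) (λ.0))
  [12] λ.(λ.(λ.λ.0) (λ.0)) 0
  [13] λ.(λ.λ.0) (λ.0)
  [14] λ.λ.0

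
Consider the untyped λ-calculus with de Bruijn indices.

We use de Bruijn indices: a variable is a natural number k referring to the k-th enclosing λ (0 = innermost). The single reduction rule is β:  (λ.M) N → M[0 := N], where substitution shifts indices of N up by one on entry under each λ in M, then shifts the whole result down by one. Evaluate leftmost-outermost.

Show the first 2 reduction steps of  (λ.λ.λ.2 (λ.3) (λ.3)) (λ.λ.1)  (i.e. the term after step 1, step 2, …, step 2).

  start: (λ.λ.λ.2 (λ.3) (λ.3)) (λ.λ.1)
  →1  λ.λ.(λ.λ.1) (λ.λ.λ.1) (λ.λ.λ.1)
  →2  λ.λ.(λ.λ.λ.λ.1) (λ.λ.λ.1)

Answer: after 2 steps: λ.λ.(λ.λ.λ.λ.1) (λ.λ.λ.1)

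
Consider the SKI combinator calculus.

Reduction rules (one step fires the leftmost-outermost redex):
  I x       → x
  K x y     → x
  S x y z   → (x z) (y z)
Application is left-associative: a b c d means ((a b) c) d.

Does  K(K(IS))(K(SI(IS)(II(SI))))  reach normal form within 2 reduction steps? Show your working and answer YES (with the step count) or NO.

  start: K(K(IS))(K(SI(IS)(II(SI))))
  [1] K(IS)
  [2] KS

Answer: YES — reaches normal form KS in 2 ≤ 2 steps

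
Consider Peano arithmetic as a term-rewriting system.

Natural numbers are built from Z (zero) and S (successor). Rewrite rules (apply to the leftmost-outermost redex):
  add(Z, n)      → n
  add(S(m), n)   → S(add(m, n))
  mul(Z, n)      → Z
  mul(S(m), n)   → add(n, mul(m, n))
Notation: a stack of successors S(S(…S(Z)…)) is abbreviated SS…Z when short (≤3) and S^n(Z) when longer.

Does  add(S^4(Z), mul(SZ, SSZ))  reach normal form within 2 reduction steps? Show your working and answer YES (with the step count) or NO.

Answer: NO — after 2 steps the term is S(S(add(SSZ, mul(SZ, SSZ)))), not yet normal

Reduction:
  start: add(S^4(Z), mul(SZ, SSZ))
  step 1: S(add(SSSZ, mul(SZ, SSZ)))
  step 2: S(S(add(SSZ, mul(SZ, SSZ))))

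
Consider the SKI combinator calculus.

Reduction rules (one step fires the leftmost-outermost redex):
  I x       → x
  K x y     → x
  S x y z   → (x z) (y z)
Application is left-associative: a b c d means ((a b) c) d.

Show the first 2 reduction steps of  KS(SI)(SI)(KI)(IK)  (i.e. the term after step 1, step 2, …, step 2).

Answer: after 2 steps: SI(IK)(KI(IK))

Reduction:
  start: KS(SI)(SI)(KI)(IK)
  step 1: S(SI)(KI)(IK)
  step 2: SI(IK)(KI(IK))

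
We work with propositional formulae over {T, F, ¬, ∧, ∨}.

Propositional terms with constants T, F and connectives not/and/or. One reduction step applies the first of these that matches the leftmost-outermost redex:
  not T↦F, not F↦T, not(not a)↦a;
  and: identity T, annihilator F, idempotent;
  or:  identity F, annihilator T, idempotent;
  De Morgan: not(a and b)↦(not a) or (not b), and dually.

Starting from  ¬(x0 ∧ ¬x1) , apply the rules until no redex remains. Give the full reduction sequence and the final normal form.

Answer: normal form = ¬x0 ∨ x1  (in 2 steps)

Derivation:
  start: ¬(x0 ∧ ¬x1)
  step 1: ¬x0 ∨ ¬¬x1
  step 2: ¬x0 ∨ x1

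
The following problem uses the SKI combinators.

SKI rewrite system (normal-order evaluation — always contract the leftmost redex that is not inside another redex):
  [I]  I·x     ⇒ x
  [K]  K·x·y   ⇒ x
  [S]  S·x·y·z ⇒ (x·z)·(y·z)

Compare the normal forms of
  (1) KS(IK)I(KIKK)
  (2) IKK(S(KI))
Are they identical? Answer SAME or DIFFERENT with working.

Term A:
  start: KS(IK)I(KIKK)
  [1] SI(KIKK)
  [2] SI(IK)
  [3] SIK

Term B:
  start: IKK(S(KI))
  [1] KK(S(KI))
  [2] K

Answer: DIFFERENT — A ⇓ SIK, B ⇓ K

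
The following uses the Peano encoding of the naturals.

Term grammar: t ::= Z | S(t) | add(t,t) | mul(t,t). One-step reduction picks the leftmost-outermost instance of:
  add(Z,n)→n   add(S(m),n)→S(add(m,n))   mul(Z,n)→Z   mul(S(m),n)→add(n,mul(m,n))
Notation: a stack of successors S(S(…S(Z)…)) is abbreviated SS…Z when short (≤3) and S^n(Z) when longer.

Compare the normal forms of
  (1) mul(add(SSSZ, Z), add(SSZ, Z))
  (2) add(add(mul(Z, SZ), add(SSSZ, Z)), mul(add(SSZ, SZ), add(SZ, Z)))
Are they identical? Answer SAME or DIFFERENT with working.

Term A:
  start: mul(add(SSSZ, Z), add(SSZ, Z))
  [1] mul(S(add(SSZ, Z)), add(SSZ, Z))
  [2] add(add(SSZ, Z), mul(add(SSZ, Z), add(SSZ, Z)))
  [3] add(S(add(SZ, Z)), mul(add(SSZ, Z), add(SSZ, Z)))
  [4] S(add(add(SZ, Z), mul(add(SSZ, Z), add(SSZ, Z))))
  [5] S(add(S(add(Z, Z)), mul(add(SSZ, Z), add(SSZ, Z))))
  [6] S(S(add(add(Z, Z), mul(add(SSZ, Z), add(SSZ, Z)))))
  [7] S(S(add(Z, mul(add(SSZ, Z), add(SSZ, Z)))))
  [8] S(S(mul(add(SSZ, Z), add(SSZ, Z))))
  [9] S(S(mul(S(add(SZ, Z)), add(SSZ, Z))))
  [10] S(S(add(add(SSZ, Z), mul(add(SZ, Z), add(SSZ, Z)))))
  [11] S(S(add(S(add(SZ, Z)), mul(add(SZ, Z), add(SSZ, Z)))))
  [12] S(S(S(add(add(SZ, Z), mul(add(SZ, Z), add(SSZ, Z))))))
  [13] S(S(S(add(S(add(Z, Z)), mul(add(SZ, Z), add(SSZ, Z))))))
  [14] S(S(S(S(add(add(Z, Z), mul(add(SZ, Z), add(SSZ, Z)))))))
  [15] S(S(S(S(add(Z, mul(add(SZ, Z), add(SSZ, Z)))))))
  [16] S(S(S(S(mul(add(SZ, Z), add(SSZ, Z))))))
  [17] S(S(S(S(mul(S(add(Z, Z)), add(SSZ, Z))))))
  [18] S(S(S(S(add(add(SSZ, Z), mul(add(Z, Z), add(SSZ, Z)))))))
  [19] S(S(S(S(add(S(add(SZ, Z)), mul(add(Z, Z), add(SSZ, Z)))))))
  [20] S(S(S(S(S(add(add(SZ, Z), mul(add(Z, Z), add(SSZ, Z))))))))
  [21] S(S(S(S(S(add(S(add(Z, Z)), mul(add(Z, Z), add(SSZ, Z))))))))
  [22] S(S(S(S(S(S(add(add(Z, Z), mul(add(Z, Z), add(SSZ, Z)))))))))
  [23] S(S(S(S(S(S(add(Z, mul(add(Z, Z), add(SSZ, Z)))))))))
  [24] S(S(S(S(S(S(mul(add(Z, Z), add(SSZ, Z))))))))
  [25] S(S(S(S(S(S(mul(Z, add(SSZ, Z))))))))
  [26] S^6(Z)

Term B:
  start: add(add(mul(Z, SZ), add(SSSZ, Z)), mul(add(SSZ, SZ), add(SZ, Z)))
  [1] add(add(Z, add(SSSZ, Z)), mul(add(SSZ, SZ), add(SZ, Z)))
  [2] add(add(SSSZ, Z), mul(add(SSZ, SZ), add(SZ, Z)))
  [3] add(S(add(SSZ, Z)), mul(add(SSZ, SZ), add(SZ, Z)))
  [4] S(add(add(SSZ, Z), mul(add(SSZ, SZ), add(SZ, Z))))
  [5] S(add(S(add(SZ, Z)), mul(add(SSZ, SZ), add(SZ, Z))))
  [6] S(S(add(add(SZ, Z), mul(add(SSZ, SZ), add(SZ, Z)))))
  [7] S(S(add(S(add(Z, Z)), mul(add(SSZ, SZ), add(SZ, Z)))))
  [8] S(S(S(add(add(Z, Z), mul(add(SSZ, SZ), add(SZ, Z))))))
  [9] S(S(S(add(Z, mul(add(SSZ, SZ), add(SZ, Z))))))
  [10] S(S(S(mul(add(SSZ, SZ), add(SZ, Z)))))
  [11] S(S(S(mul(S(add(SZ, SZ)), add(SZ, Z)))))
  [12] S(S(S(add(add(SZ, Z), mul(add(SZ, SZ), add(SZ, Z))))))
  [13] S(S(S(add(S(add(Z, Z)), mul(add(SZ, SZ), add(SZ, Z))))))
  [14] S(S(S(S(add(add(Z, Z), mul(add(SZ, SZ), add(SZ, Z)))))))
  [15] S(S(S(S(add(Z, mul(add(SZ, SZ), add(SZ, Z)))))))
  [16] S(S(S(S(mul(add(SZ, SZ), add(SZ, Z))))))
  [17] S(S(S(S(mul(S(add(Z, SZ)), add(SZ, Z))))))
  [18] S(S(S(S(add(add(SZ, Z), mul(add(Z, SZ), add(SZ, Z)))))))
  [19] S(S(S(S(add(S(add(Z, Z)), mul(add(Z, SZ), add(SZ, Z)))))))
  [20] S(S(S(S(S(add(add(Z, Z), mul(add(Z, SZ), add(SZ, Z))))))))
  [21] S(S(S(S(S(add(Z, mul(add(Z, SZ), add(SZ, Z))))))))
  [22] S(S(S(S(S(mul(add(Z, SZ), add(SZ, Z)))))))
  [23] S(S(S(S(S(mul(SZ, add(SZ, Z)))))))
  [24] S(S(S(S(S(add(add(SZ, Z), mul(Z, add(SZ, Z))))))))
  [25] S(S(S(S(S(add(S(add(Z, Z)), mul(Z, add(SZ, Z))))))))
  [26] S(S(S(S(S(S(add(add(Z, Z), mul(Z, add(SZ, Z)))))))))
  [27] S(S(S(S(S(S(add(Z, mul(Z, add(SZ, Z)))))))))
  [28] S(S(S(S(S(S(mul(Z, add(SZ, Z))))))))
  [29] S^6(Z)

Answer: SAME — A ⇓ S^6(Z), B ⇓ S^6(Z)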